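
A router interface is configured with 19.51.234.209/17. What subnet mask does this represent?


/17 means 17 network bits, 15 host bits
Binary: 11111111111111111000000000000000
Mask: 255.255.128.0


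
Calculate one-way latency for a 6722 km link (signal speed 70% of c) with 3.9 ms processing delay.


Speed = 0.7 * 3e5 km/s = 210000 km/s
Propagation delay = 6722 / 210000 = 0.032 s = 32.0095 ms
Processing delay = 3.9 ms
Total one-way latency = 35.9095 ms


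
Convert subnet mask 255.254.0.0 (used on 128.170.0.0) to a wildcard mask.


Subnet mask: 255.254.0.0
Wildcard = 255.255.255.255 - subnet mask
255 - 255 = 0
255 - 254 = 1
255 - 0 = 255
255 - 0 = 255
Wildcard: 0.1.255.255


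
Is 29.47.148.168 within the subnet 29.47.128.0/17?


Subnet network: 29.47.128.0
Test IP AND mask: 29.47.128.0
Yes, 29.47.148.168 is in 29.47.128.0/17


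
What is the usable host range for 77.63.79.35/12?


Network: 77.48.0.0
Broadcast: 77.63.255.255
First usable = network + 1
Last usable = broadcast - 1
Range: 77.48.0.1 to 77.63.255.254


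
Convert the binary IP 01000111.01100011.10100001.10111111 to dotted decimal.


01000111 = 71
01100011 = 99
10100001 = 161
10111111 = 191
IP: 71.99.161.191


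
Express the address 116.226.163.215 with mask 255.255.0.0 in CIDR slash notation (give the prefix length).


Binary: 11111111.11111111.00000000.00000000
Count leading 1s
Prefix: /16


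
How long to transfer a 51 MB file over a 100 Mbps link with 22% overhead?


Effective throughput = 100 * (1 - 22/100) = 78 Mbps
File size in Mb = 51 * 8 = 408 Mb
Time = 408 / 78
Time = 5.2308 seconds


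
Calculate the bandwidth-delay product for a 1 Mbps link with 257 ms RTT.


BDP = bandwidth * RTT
= 1 Mbps * 257 ms
= 1 * 1e6 * 257 / 1000 bits
= 257000 bits
= 32125 bytes
= 31.3721 KB
BDP = 257000 bits (32125 bytes)


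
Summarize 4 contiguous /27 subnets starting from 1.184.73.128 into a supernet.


Original prefix: /27
Number of subnets: 4 = 2^2
New prefix = 27 - 2 = 25
Supernet: 1.184.73.128/25


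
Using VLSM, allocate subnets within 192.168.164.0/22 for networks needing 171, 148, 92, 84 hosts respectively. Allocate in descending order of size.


171 hosts -> /24 (254 usable): 192.168.164.0/24
148 hosts -> /24 (254 usable): 192.168.165.0/24
92 hosts -> /25 (126 usable): 192.168.166.0/25
84 hosts -> /25 (126 usable): 192.168.166.128/25
Allocation: 192.168.164.0/24 (171 hosts, 254 usable); 192.168.165.0/24 (148 hosts, 254 usable); 192.168.166.0/25 (92 hosts, 126 usable); 192.168.166.128/25 (84 hosts, 126 usable)


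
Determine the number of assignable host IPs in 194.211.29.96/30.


Host bits = 32 - 30 = 2
Total addresses = 2^2 = 4
Usable = total - 2 (network and broadcast)
Usable hosts: 2


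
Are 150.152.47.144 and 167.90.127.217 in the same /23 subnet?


Mask: 255.255.254.0
150.152.47.144 AND mask = 150.152.46.0
167.90.127.217 AND mask = 167.90.126.0
No, different subnets (150.152.46.0 vs 167.90.126.0)


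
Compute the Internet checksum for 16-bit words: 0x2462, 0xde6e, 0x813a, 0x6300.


Sum all words (with carry folding):
+ 0x2462 = 0x2462
+ 0xde6e = 0x02d1
+ 0x813a = 0x840b
+ 0x6300 = 0xe70b
One's complement: ~0xe70b
Checksum = 0x18f4


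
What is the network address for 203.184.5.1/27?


IP:   11001011.10111000.00000101.00000001
Mask: 11111111.11111111.11111111.11100000
AND operation:
Net:  11001011.10111000.00000101.00000000
Network: 203.184.5.0/27


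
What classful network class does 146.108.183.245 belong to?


First octet: 146
Binary: 10010010
10xxxxxx -> Class B (128-191)
Class B, default mask 255.255.0.0 (/16)


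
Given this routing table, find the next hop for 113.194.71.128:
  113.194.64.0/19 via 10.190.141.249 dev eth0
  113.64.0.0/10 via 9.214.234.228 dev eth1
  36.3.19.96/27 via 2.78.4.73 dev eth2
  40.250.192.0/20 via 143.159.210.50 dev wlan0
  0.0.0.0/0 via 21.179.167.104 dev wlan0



Longest prefix match for 113.194.71.128:
  /19 113.194.64.0: MATCH
  /10 113.64.0.0: no
  /27 36.3.19.96: no
  /20 40.250.192.0: no
  /0 0.0.0.0: MATCH
Selected: next-hop 10.190.141.249 via eth0 (matched /19)


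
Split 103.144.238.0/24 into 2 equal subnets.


New prefix = 24 + 1 = 25
Each subnet has 128 addresses
  103.144.238.0/25
  103.144.238.128/25
Subnets: 103.144.238.0/25, 103.144.238.128/25


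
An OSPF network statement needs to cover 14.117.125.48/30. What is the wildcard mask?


Subnet mask: 255.255.255.252
Wildcard = 255.255.255.255 - subnet mask
255 - 255 = 0
255 - 255 = 0
255 - 255 = 0
255 - 252 = 3
Wildcard: 0.0.0.3


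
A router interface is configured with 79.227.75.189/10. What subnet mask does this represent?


/10 means 10 network bits, 22 host bits
Binary: 11111111110000000000000000000000
Mask: 255.192.0.0


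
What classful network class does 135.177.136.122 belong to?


First octet: 135
Binary: 10000111
10xxxxxx -> Class B (128-191)
Class B, default mask 255.255.0.0 (/16)


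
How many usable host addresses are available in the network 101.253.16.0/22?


Host bits = 32 - 22 = 10
Total addresses = 2^10 = 1024
Usable = total - 2 (network and broadcast)
Usable hosts: 1022


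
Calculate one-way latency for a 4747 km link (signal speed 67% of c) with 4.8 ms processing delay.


Speed = 0.67 * 3e5 km/s = 201000 km/s
Propagation delay = 4747 / 201000 = 0.0236 s = 23.6169 ms
Processing delay = 4.8 ms
Total one-way latency = 28.4169 ms


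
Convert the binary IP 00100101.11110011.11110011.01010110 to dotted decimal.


00100101 = 37
11110011 = 243
11110011 = 243
01010110 = 86
IP: 37.243.243.86


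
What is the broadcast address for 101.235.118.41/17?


Network: 101.235.0.0/17
Host bits = 15
Set all host bits to 1:
Broadcast: 101.235.127.255


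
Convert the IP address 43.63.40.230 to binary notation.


43 = 00101011
63 = 00111111
40 = 00101000
230 = 11100110
Binary: 00101011.00111111.00101000.11100110


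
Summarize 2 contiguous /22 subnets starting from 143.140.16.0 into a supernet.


Original prefix: /22
Number of subnets: 2 = 2^1
New prefix = 22 - 1 = 21
Supernet: 143.140.16.0/21


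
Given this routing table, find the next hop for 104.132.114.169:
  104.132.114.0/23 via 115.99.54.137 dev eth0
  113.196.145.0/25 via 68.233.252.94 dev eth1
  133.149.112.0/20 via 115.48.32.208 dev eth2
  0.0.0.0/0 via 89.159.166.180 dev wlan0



Longest prefix match for 104.132.114.169:
  /23 104.132.114.0: MATCH
  /25 113.196.145.0: no
  /20 133.149.112.0: no
  /0 0.0.0.0: MATCH
Selected: next-hop 115.99.54.137 via eth0 (matched /23)


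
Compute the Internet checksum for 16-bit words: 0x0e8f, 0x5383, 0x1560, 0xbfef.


Sum all words (with carry folding):
+ 0x0e8f = 0x0e8f
+ 0x5383 = 0x6212
+ 0x1560 = 0x7772
+ 0xbfef = 0x3762
One's complement: ~0x3762
Checksum = 0xc89d


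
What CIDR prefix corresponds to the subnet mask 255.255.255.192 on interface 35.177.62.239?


Binary: 11111111.11111111.11111111.11000000
Count leading 1s
Prefix: /26


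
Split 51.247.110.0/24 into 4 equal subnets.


New prefix = 24 + 2 = 26
Each subnet has 64 addresses
  51.247.110.0/26
  51.247.110.64/26
  51.247.110.128/26
  51.247.110.192/26
Subnets: 51.247.110.0/26, 51.247.110.64/26, 51.247.110.128/26, 51.247.110.192/26


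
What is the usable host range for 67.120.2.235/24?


Network: 67.120.2.0
Broadcast: 67.120.2.255
First usable = network + 1
Last usable = broadcast - 1
Range: 67.120.2.1 to 67.120.2.254


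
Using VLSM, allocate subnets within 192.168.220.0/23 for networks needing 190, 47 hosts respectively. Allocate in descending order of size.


190 hosts -> /24 (254 usable): 192.168.220.0/24
47 hosts -> /26 (62 usable): 192.168.221.0/26
Allocation: 192.168.220.0/24 (190 hosts, 254 usable); 192.168.221.0/26 (47 hosts, 62 usable)


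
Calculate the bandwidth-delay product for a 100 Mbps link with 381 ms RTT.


BDP = bandwidth * RTT
= 100 Mbps * 381 ms
= 100 * 1e6 * 381 / 1000 bits
= 38100000 bits
= 4762500 bytes
= 4650.8789 KB
BDP = 38100000 bits (4762500 bytes)


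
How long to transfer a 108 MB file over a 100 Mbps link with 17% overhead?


Effective throughput = 100 * (1 - 17/100) = 83 Mbps
File size in Mb = 108 * 8 = 864 Mb
Time = 864 / 83
Time = 10.4096 seconds


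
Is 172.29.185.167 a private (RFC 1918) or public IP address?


RFC 1918 private ranges:
  10.0.0.0/8 (10.0.0.0 - 10.255.255.255)
  172.16.0.0/12 (172.16.0.0 - 172.31.255.255)
  192.168.0.0/16 (192.168.0.0 - 192.168.255.255)
Private (in 172.16.0.0/12)


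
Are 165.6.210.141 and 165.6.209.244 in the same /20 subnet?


Mask: 255.255.240.0
165.6.210.141 AND mask = 165.6.208.0
165.6.209.244 AND mask = 165.6.208.0
Yes, same subnet (165.6.208.0)


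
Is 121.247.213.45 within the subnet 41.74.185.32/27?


Subnet network: 41.74.185.32
Test IP AND mask: 121.247.213.32
No, 121.247.213.45 is not in 41.74.185.32/27


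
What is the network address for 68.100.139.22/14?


IP:   01000100.01100100.10001011.00010110
Mask: 11111111.11111100.00000000.00000000
AND operation:
Net:  01000100.01100100.00000000.00000000
Network: 68.100.0.0/14


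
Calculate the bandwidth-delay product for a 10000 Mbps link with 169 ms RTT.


BDP = bandwidth * RTT
= 10000 Mbps * 169 ms
= 10000 * 1e6 * 169 / 1000 bits
= 1690000000 bits
= 211250000 bytes
= 206298.8281 KB
BDP = 1690000000 bits (211250000 bytes)


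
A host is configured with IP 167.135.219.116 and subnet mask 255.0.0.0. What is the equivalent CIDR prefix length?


Binary: 11111111.00000000.00000000.00000000
Count leading 1s
Prefix: /8


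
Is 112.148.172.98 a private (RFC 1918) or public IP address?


RFC 1918 private ranges:
  10.0.0.0/8 (10.0.0.0 - 10.255.255.255)
  172.16.0.0/12 (172.16.0.0 - 172.31.255.255)
  192.168.0.0/16 (192.168.0.0 - 192.168.255.255)
Public (not in any RFC 1918 range)


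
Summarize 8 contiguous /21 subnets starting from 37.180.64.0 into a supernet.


Original prefix: /21
Number of subnets: 8 = 2^3
New prefix = 21 - 3 = 18
Supernet: 37.180.64.0/18


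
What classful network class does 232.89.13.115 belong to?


First octet: 232
Binary: 11101000
1110xxxx -> Class D (224-239)
Class D (multicast), default mask N/A


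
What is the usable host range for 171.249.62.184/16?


Network: 171.249.0.0
Broadcast: 171.249.255.255
First usable = network + 1
Last usable = broadcast - 1
Range: 171.249.0.1 to 171.249.255.254


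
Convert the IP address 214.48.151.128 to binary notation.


214 = 11010110
48 = 00110000
151 = 10010111
128 = 10000000
Binary: 11010110.00110000.10010111.10000000


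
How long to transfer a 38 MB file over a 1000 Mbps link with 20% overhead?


Effective throughput = 1000 * (1 - 20/100) = 800 Mbps
File size in Mb = 38 * 8 = 304 Mb
Time = 304 / 800
Time = 0.38 seconds


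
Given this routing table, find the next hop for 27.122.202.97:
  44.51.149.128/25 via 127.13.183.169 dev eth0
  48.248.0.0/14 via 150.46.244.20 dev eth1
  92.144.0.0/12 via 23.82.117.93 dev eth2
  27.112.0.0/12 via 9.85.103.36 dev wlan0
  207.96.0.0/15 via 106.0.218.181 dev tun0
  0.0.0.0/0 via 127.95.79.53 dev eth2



Longest prefix match for 27.122.202.97:
  /25 44.51.149.128: no
  /14 48.248.0.0: no
  /12 92.144.0.0: no
  /12 27.112.0.0: MATCH
  /15 207.96.0.0: no
  /0 0.0.0.0: MATCH
Selected: next-hop 9.85.103.36 via wlan0 (matched /12)


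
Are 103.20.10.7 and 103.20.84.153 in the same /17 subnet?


Mask: 255.255.128.0
103.20.10.7 AND mask = 103.20.0.0
103.20.84.153 AND mask = 103.20.0.0
Yes, same subnet (103.20.0.0)


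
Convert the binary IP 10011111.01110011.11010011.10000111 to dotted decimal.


10011111 = 159
01110011 = 115
11010011 = 211
10000111 = 135
IP: 159.115.211.135


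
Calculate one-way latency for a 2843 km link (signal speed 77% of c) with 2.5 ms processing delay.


Speed = 0.77 * 3e5 km/s = 231000 km/s
Propagation delay = 2843 / 231000 = 0.0123 s = 12.3074 ms
Processing delay = 2.5 ms
Total one-way latency = 14.8074 ms


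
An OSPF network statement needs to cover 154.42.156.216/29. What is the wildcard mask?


Subnet mask: 255.255.255.248
Wildcard = 255.255.255.255 - subnet mask
255 - 255 = 0
255 - 255 = 0
255 - 255 = 0
255 - 248 = 7
Wildcard: 0.0.0.7


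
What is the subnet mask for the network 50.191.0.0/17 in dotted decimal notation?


/17 means 17 network bits, 15 host bits
Binary: 11111111111111111000000000000000
Mask: 255.255.128.0


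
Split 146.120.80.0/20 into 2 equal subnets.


New prefix = 20 + 1 = 21
Each subnet has 2048 addresses
  146.120.80.0/21
  146.120.88.0/21
Subnets: 146.120.80.0/21, 146.120.88.0/21


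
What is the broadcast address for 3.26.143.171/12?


Network: 3.16.0.0/12
Host bits = 20
Set all host bits to 1:
Broadcast: 3.31.255.255


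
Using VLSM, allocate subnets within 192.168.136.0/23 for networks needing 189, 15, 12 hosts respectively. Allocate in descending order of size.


189 hosts -> /24 (254 usable): 192.168.136.0/24
15 hosts -> /27 (30 usable): 192.168.137.0/27
12 hosts -> /28 (14 usable): 192.168.137.32/28
Allocation: 192.168.136.0/24 (189 hosts, 254 usable); 192.168.137.0/27 (15 hosts, 30 usable); 192.168.137.32/28 (12 hosts, 14 usable)


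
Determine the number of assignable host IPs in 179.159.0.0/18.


Host bits = 32 - 18 = 14
Total addresses = 2^14 = 16384
Usable = total - 2 (network and broadcast)
Usable hosts: 16382


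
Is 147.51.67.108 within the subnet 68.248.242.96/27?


Subnet network: 68.248.242.96
Test IP AND mask: 147.51.67.96
No, 147.51.67.108 is not in 68.248.242.96/27


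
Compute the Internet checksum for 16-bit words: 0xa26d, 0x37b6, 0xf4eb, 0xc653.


Sum all words (with carry folding):
+ 0xa26d = 0xa26d
+ 0x37b6 = 0xda23
+ 0xf4eb = 0xcf0f
+ 0xc653 = 0x9563
One's complement: ~0x9563
Checksum = 0x6a9c


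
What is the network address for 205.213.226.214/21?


IP:   11001101.11010101.11100010.11010110
Mask: 11111111.11111111.11111000.00000000
AND operation:
Net:  11001101.11010101.11100000.00000000
Network: 205.213.224.0/21


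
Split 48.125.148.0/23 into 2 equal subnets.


New prefix = 23 + 1 = 24
Each subnet has 256 addresses
  48.125.148.0/24
  48.125.149.0/24
Subnets: 48.125.148.0/24, 48.125.149.0/24


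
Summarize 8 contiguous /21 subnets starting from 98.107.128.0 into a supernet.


Original prefix: /21
Number of subnets: 8 = 2^3
New prefix = 21 - 3 = 18
Supernet: 98.107.128.0/18


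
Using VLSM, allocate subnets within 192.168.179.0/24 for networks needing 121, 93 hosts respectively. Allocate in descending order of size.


121 hosts -> /25 (126 usable): 192.168.179.0/25
93 hosts -> /25 (126 usable): 192.168.179.128/25
Allocation: 192.168.179.0/25 (121 hosts, 126 usable); 192.168.179.128/25 (93 hosts, 126 usable)


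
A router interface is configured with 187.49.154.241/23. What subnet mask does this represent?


/23 means 23 network bits, 9 host bits
Binary: 11111111111111111111111000000000
Mask: 255.255.254.0


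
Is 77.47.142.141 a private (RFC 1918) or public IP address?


RFC 1918 private ranges:
  10.0.0.0/8 (10.0.0.0 - 10.255.255.255)
  172.16.0.0/12 (172.16.0.0 - 172.31.255.255)
  192.168.0.0/16 (192.168.0.0 - 192.168.255.255)
Public (not in any RFC 1918 range)


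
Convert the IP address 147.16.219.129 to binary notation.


147 = 10010011
16 = 00010000
219 = 11011011
129 = 10000001
Binary: 10010011.00010000.11011011.10000001


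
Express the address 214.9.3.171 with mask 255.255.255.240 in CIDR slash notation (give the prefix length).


Binary: 11111111.11111111.11111111.11110000
Count leading 1s
Prefix: /28


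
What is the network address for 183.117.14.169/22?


IP:   10110111.01110101.00001110.10101001
Mask: 11111111.11111111.11111100.00000000
AND operation:
Net:  10110111.01110101.00001100.00000000
Network: 183.117.12.0/22


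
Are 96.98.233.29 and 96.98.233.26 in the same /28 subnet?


Mask: 255.255.255.240
96.98.233.29 AND mask = 96.98.233.16
96.98.233.26 AND mask = 96.98.233.16
Yes, same subnet (96.98.233.16)


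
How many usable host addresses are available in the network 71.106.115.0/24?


Host bits = 32 - 24 = 8
Total addresses = 2^8 = 256
Usable = total - 2 (network and broadcast)
Usable hosts: 254


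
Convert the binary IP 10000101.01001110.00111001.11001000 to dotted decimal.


10000101 = 133
01001110 = 78
00111001 = 57
11001000 = 200
IP: 133.78.57.200


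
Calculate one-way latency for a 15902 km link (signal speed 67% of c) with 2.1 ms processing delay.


Speed = 0.67 * 3e5 km/s = 201000 km/s
Propagation delay = 15902 / 201000 = 0.0791 s = 79.1144 ms
Processing delay = 2.1 ms
Total one-way latency = 81.2144 ms


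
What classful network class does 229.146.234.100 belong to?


First octet: 229
Binary: 11100101
1110xxxx -> Class D (224-239)
Class D (multicast), default mask N/A


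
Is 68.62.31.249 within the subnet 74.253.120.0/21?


Subnet network: 74.253.120.0
Test IP AND mask: 68.62.24.0
No, 68.62.31.249 is not in 74.253.120.0/21


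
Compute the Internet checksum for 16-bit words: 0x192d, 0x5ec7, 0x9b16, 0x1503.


Sum all words (with carry folding):
+ 0x192d = 0x192d
+ 0x5ec7 = 0x77f4
+ 0x9b16 = 0x130b
+ 0x1503 = 0x280e
One's complement: ~0x280e
Checksum = 0xd7f1


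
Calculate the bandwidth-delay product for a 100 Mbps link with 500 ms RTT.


BDP = bandwidth * RTT
= 100 Mbps * 500 ms
= 100 * 1e6 * 500 / 1000 bits
= 50000000 bits
= 6250000 bytes
= 6103.5156 KB
BDP = 50000000 bits (6250000 bytes)


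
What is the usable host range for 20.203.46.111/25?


Network: 20.203.46.0
Broadcast: 20.203.46.127
First usable = network + 1
Last usable = broadcast - 1
Range: 20.203.46.1 to 20.203.46.126


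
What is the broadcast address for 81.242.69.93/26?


Network: 81.242.69.64/26
Host bits = 6
Set all host bits to 1:
Broadcast: 81.242.69.127


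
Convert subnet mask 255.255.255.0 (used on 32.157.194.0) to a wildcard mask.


Subnet mask: 255.255.255.0
Wildcard = 255.255.255.255 - subnet mask
255 - 255 = 0
255 - 255 = 0
255 - 255 = 0
255 - 0 = 255
Wildcard: 0.0.0.255


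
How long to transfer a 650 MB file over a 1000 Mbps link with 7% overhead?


Effective throughput = 1000 * (1 - 7/100) = 930.0 Mbps
File size in Mb = 650 * 8 = 5200 Mb
Time = 5200 / 930.0
Time = 5.5914 seconds


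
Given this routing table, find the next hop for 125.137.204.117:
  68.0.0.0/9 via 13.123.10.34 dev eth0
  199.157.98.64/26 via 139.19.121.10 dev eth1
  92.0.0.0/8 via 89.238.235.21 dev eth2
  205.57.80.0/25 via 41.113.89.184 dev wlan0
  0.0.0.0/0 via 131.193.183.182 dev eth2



Longest prefix match for 125.137.204.117:
  /9 68.0.0.0: no
  /26 199.157.98.64: no
  /8 92.0.0.0: no
  /25 205.57.80.0: no
  /0 0.0.0.0: MATCH
Selected: next-hop 131.193.183.182 via eth2 (matched /0)


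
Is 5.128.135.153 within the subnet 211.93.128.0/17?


Subnet network: 211.93.128.0
Test IP AND mask: 5.128.128.0
No, 5.128.135.153 is not in 211.93.128.0/17


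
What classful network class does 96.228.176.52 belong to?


First octet: 96
Binary: 01100000
0xxxxxxx -> Class A (1-126)
Class A, default mask 255.0.0.0 (/8)


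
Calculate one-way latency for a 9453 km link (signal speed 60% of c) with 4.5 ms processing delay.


Speed = 0.6 * 3e5 km/s = 180000 km/s
Propagation delay = 9453 / 180000 = 0.0525 s = 52.5167 ms
Processing delay = 4.5 ms
Total one-way latency = 57.0167 ms


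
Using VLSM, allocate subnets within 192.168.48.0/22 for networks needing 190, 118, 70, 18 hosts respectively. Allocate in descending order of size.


190 hosts -> /24 (254 usable): 192.168.48.0/24
118 hosts -> /25 (126 usable): 192.168.49.0/25
70 hosts -> /25 (126 usable): 192.168.49.128/25
18 hosts -> /27 (30 usable): 192.168.50.0/27
Allocation: 192.168.48.0/24 (190 hosts, 254 usable); 192.168.49.0/25 (118 hosts, 126 usable); 192.168.49.128/25 (70 hosts, 126 usable); 192.168.50.0/27 (18 hosts, 30 usable)


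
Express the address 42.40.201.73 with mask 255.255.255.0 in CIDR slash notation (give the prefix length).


Binary: 11111111.11111111.11111111.00000000
Count leading 1s
Prefix: /24


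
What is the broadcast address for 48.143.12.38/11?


Network: 48.128.0.0/11
Host bits = 21
Set all host bits to 1:
Broadcast: 48.159.255.255


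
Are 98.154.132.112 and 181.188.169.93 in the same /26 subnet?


Mask: 255.255.255.192
98.154.132.112 AND mask = 98.154.132.64
181.188.169.93 AND mask = 181.188.169.64
No, different subnets (98.154.132.64 vs 181.188.169.64)


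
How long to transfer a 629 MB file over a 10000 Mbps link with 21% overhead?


Effective throughput = 10000 * (1 - 21/100) = 7900 Mbps
File size in Mb = 629 * 8 = 5032 Mb
Time = 5032 / 7900
Time = 0.637 seconds


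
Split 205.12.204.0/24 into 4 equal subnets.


New prefix = 24 + 2 = 26
Each subnet has 64 addresses
  205.12.204.0/26
  205.12.204.64/26
  205.12.204.128/26
  205.12.204.192/26
Subnets: 205.12.204.0/26, 205.12.204.64/26, 205.12.204.128/26, 205.12.204.192/26


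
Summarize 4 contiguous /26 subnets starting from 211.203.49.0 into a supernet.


Original prefix: /26
Number of subnets: 4 = 2^2
New prefix = 26 - 2 = 24
Supernet: 211.203.49.0/24


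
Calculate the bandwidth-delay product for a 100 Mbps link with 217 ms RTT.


BDP = bandwidth * RTT
= 100 Mbps * 217 ms
= 100 * 1e6 * 217 / 1000 bits
= 21700000 bits
= 2712500 bytes
= 2648.9258 KB
BDP = 21700000 bits (2712500 bytes)


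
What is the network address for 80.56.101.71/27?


IP:   01010000.00111000.01100101.01000111
Mask: 11111111.11111111.11111111.11100000
AND operation:
Net:  01010000.00111000.01100101.01000000
Network: 80.56.101.64/27


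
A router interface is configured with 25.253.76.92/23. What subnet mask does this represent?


/23 means 23 network bits, 9 host bits
Binary: 11111111111111111111111000000000
Mask: 255.255.254.0


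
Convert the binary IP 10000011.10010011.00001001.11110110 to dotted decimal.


10000011 = 131
10010011 = 147
00001001 = 9
11110110 = 246
IP: 131.147.9.246


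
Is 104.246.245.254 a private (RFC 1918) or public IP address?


RFC 1918 private ranges:
  10.0.0.0/8 (10.0.0.0 - 10.255.255.255)
  172.16.0.0/12 (172.16.0.0 - 172.31.255.255)
  192.168.0.0/16 (192.168.0.0 - 192.168.255.255)
Public (not in any RFC 1918 range)


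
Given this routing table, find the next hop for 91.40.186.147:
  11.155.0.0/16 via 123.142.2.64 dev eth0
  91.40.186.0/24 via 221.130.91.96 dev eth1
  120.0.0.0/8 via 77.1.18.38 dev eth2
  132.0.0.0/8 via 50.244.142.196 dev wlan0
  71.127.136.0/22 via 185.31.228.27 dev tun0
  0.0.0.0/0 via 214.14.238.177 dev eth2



Longest prefix match for 91.40.186.147:
  /16 11.155.0.0: no
  /24 91.40.186.0: MATCH
  /8 120.0.0.0: no
  /8 132.0.0.0: no
  /22 71.127.136.0: no
  /0 0.0.0.0: MATCH
Selected: next-hop 221.130.91.96 via eth1 (matched /24)


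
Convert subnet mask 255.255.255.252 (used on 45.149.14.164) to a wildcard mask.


Subnet mask: 255.255.255.252
Wildcard = 255.255.255.255 - subnet mask
255 - 255 = 0
255 - 255 = 0
255 - 255 = 0
255 - 252 = 3
Wildcard: 0.0.0.3


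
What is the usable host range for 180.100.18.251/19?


Network: 180.100.0.0
Broadcast: 180.100.31.255
First usable = network + 1
Last usable = broadcast - 1
Range: 180.100.0.1 to 180.100.31.254


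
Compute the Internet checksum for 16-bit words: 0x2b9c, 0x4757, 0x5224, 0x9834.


Sum all words (with carry folding):
+ 0x2b9c = 0x2b9c
+ 0x4757 = 0x72f3
+ 0x5224 = 0xc517
+ 0x9834 = 0x5d4c
One's complement: ~0x5d4c
Checksum = 0xa2b3


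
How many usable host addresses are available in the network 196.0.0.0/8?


Host bits = 32 - 8 = 24
Total addresses = 2^24 = 16777216
Usable = total - 2 (network and broadcast)
Usable hosts: 16777214


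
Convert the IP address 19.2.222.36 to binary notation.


19 = 00010011
2 = 00000010
222 = 11011110
36 = 00100100
Binary: 00010011.00000010.11011110.00100100


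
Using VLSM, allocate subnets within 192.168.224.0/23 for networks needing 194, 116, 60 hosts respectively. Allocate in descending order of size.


194 hosts -> /24 (254 usable): 192.168.224.0/24
116 hosts -> /25 (126 usable): 192.168.225.0/25
60 hosts -> /26 (62 usable): 192.168.225.128/26
Allocation: 192.168.224.0/24 (194 hosts, 254 usable); 192.168.225.0/25 (116 hosts, 126 usable); 192.168.225.128/26 (60 hosts, 62 usable)


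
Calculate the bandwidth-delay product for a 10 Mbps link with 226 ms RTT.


BDP = bandwidth * RTT
= 10 Mbps * 226 ms
= 10 * 1e6 * 226 / 1000 bits
= 2260000 bits
= 282500 bytes
= 275.8789 KB
BDP = 2260000 bits (282500 bytes)


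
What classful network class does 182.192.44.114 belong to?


First octet: 182
Binary: 10110110
10xxxxxx -> Class B (128-191)
Class B, default mask 255.255.0.0 (/16)


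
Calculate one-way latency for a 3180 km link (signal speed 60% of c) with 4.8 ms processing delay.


Speed = 0.6 * 3e5 km/s = 180000 km/s
Propagation delay = 3180 / 180000 = 0.0177 s = 17.6667 ms
Processing delay = 4.8 ms
Total one-way latency = 22.4667 ms


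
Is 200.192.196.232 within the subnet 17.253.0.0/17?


Subnet network: 17.253.0.0
Test IP AND mask: 200.192.128.0
No, 200.192.196.232 is not in 17.253.0.0/17


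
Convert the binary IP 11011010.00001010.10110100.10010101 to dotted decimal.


11011010 = 218
00001010 = 10
10110100 = 180
10010101 = 149
IP: 218.10.180.149


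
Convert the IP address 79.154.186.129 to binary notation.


79 = 01001111
154 = 10011010
186 = 10111010
129 = 10000001
Binary: 01001111.10011010.10111010.10000001


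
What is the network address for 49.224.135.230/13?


IP:   00110001.11100000.10000111.11100110
Mask: 11111111.11111000.00000000.00000000
AND operation:
Net:  00110001.11100000.00000000.00000000
Network: 49.224.0.0/13


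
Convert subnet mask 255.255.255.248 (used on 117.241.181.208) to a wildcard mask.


Subnet mask: 255.255.255.248
Wildcard = 255.255.255.255 - subnet mask
255 - 255 = 0
255 - 255 = 0
255 - 255 = 0
255 - 248 = 7
Wildcard: 0.0.0.7


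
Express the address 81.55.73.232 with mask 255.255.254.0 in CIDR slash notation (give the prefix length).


Binary: 11111111.11111111.11111110.00000000
Count leading 1s
Prefix: /23


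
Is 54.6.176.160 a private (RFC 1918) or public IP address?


RFC 1918 private ranges:
  10.0.0.0/8 (10.0.0.0 - 10.255.255.255)
  172.16.0.0/12 (172.16.0.0 - 172.31.255.255)
  192.168.0.0/16 (192.168.0.0 - 192.168.255.255)
Public (not in any RFC 1918 range)


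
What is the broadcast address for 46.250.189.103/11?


Network: 46.224.0.0/11
Host bits = 21
Set all host bits to 1:
Broadcast: 46.255.255.255


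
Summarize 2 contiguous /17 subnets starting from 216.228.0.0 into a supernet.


Original prefix: /17
Number of subnets: 2 = 2^1
New prefix = 17 - 1 = 16
Supernet: 216.228.0.0/16


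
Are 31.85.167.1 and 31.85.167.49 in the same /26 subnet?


Mask: 255.255.255.192
31.85.167.1 AND mask = 31.85.167.0
31.85.167.49 AND mask = 31.85.167.0
Yes, same subnet (31.85.167.0)


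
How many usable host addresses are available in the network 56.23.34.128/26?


Host bits = 32 - 26 = 6
Total addresses = 2^6 = 64
Usable = total - 2 (network and broadcast)
Usable hosts: 62


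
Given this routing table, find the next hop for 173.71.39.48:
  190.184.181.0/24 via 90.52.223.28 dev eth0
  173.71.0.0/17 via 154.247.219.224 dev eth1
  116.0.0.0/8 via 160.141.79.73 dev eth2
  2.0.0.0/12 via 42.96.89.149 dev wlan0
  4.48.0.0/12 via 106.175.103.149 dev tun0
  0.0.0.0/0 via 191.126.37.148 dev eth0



Longest prefix match for 173.71.39.48:
  /24 190.184.181.0: no
  /17 173.71.0.0: MATCH
  /8 116.0.0.0: no
  /12 2.0.0.0: no
  /12 4.48.0.0: no
  /0 0.0.0.0: MATCH
Selected: next-hop 154.247.219.224 via eth1 (matched /17)


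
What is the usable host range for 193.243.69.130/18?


Network: 193.243.64.0
Broadcast: 193.243.127.255
First usable = network + 1
Last usable = broadcast - 1
Range: 193.243.64.1 to 193.243.127.254


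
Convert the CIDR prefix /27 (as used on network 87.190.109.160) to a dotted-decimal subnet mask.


/27 means 27 network bits, 5 host bits
Binary: 11111111111111111111111111100000
Mask: 255.255.255.224


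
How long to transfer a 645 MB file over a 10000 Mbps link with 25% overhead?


Effective throughput = 10000 * (1 - 25/100) = 7500 Mbps
File size in Mb = 645 * 8 = 5160 Mb
Time = 5160 / 7500
Time = 0.688 seconds


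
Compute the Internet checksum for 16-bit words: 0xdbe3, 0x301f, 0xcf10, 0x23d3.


Sum all words (with carry folding):
+ 0xdbe3 = 0xdbe3
+ 0x301f = 0x0c03
+ 0xcf10 = 0xdb13
+ 0x23d3 = 0xfee6
One's complement: ~0xfee6
Checksum = 0x0119


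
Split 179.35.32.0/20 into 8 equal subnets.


New prefix = 20 + 3 = 23
Each subnet has 512 addresses
  179.35.32.0/23
  179.35.34.0/23
  179.35.36.0/23
  179.35.38.0/23
  179.35.40.0/23
  179.35.42.0/23
  179.35.44.0/23
  179.35.46.0/23
Subnets: 179.35.32.0/23, 179.35.34.0/23, 179.35.36.0/23, 179.35.38.0/23, 179.35.40.0/23, 179.35.42.0/23, 179.35.44.0/23, 179.35.46.0/23


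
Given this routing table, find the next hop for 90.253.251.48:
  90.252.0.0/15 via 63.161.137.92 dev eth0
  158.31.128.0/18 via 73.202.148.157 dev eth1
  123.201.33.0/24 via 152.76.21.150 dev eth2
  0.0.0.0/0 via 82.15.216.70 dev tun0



Longest prefix match for 90.253.251.48:
  /15 90.252.0.0: MATCH
  /18 158.31.128.0: no
  /24 123.201.33.0: no
  /0 0.0.0.0: MATCH
Selected: next-hop 63.161.137.92 via eth0 (matched /15)


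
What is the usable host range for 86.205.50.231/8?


Network: 86.0.0.0
Broadcast: 86.255.255.255
First usable = network + 1
Last usable = broadcast - 1
Range: 86.0.0.1 to 86.255.255.254


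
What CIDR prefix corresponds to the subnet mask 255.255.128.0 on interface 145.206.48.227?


Binary: 11111111.11111111.10000000.00000000
Count leading 1s
Prefix: /17


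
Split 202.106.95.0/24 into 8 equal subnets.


New prefix = 24 + 3 = 27
Each subnet has 32 addresses
  202.106.95.0/27
  202.106.95.32/27
  202.106.95.64/27
  202.106.95.96/27
  202.106.95.128/27
  202.106.95.160/27
  202.106.95.192/27
  202.106.95.224/27
Subnets: 202.106.95.0/27, 202.106.95.32/27, 202.106.95.64/27, 202.106.95.96/27, 202.106.95.128/27, 202.106.95.160/27, 202.106.95.192/27, 202.106.95.224/27


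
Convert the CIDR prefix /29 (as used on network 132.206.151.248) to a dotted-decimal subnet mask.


/29 means 29 network bits, 3 host bits
Binary: 11111111111111111111111111111000
Mask: 255.255.255.248


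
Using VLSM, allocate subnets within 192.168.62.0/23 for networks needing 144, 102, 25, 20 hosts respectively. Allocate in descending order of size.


144 hosts -> /24 (254 usable): 192.168.62.0/24
102 hosts -> /25 (126 usable): 192.168.63.0/25
25 hosts -> /27 (30 usable): 192.168.63.128/27
20 hosts -> /27 (30 usable): 192.168.63.160/27
Allocation: 192.168.62.0/24 (144 hosts, 254 usable); 192.168.63.0/25 (102 hosts, 126 usable); 192.168.63.128/27 (25 hosts, 30 usable); 192.168.63.160/27 (20 hosts, 30 usable)


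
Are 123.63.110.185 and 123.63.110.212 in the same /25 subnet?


Mask: 255.255.255.128
123.63.110.185 AND mask = 123.63.110.128
123.63.110.212 AND mask = 123.63.110.128
Yes, same subnet (123.63.110.128)


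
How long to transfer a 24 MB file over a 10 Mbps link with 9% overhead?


Effective throughput = 10 * (1 - 9/100) = 9.1 Mbps
File size in Mb = 24 * 8 = 192 Mb
Time = 192 / 9.1
Time = 21.0989 seconds


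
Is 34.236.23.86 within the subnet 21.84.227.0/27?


Subnet network: 21.84.227.0
Test IP AND mask: 34.236.23.64
No, 34.236.23.86 is not in 21.84.227.0/27


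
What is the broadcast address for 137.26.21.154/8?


Network: 137.0.0.0/8
Host bits = 24
Set all host bits to 1:
Broadcast: 137.255.255.255


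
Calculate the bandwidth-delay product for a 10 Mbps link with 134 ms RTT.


BDP = bandwidth * RTT
= 10 Mbps * 134 ms
= 10 * 1e6 * 134 / 1000 bits
= 1340000 bits
= 167500 bytes
= 163.5742 KB
BDP = 1340000 bits (167500 bytes)


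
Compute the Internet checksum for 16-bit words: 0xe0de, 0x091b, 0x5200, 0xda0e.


Sum all words (with carry folding):
+ 0xe0de = 0xe0de
+ 0x091b = 0xe9f9
+ 0x5200 = 0x3bfa
+ 0xda0e = 0x1609
One's complement: ~0x1609
Checksum = 0xe9f6


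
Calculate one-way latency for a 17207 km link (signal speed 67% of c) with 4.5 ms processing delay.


Speed = 0.67 * 3e5 km/s = 201000 km/s
Propagation delay = 17207 / 201000 = 0.0856 s = 85.607 ms
Processing delay = 4.5 ms
Total one-way latency = 90.107 ms


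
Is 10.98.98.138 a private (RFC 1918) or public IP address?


RFC 1918 private ranges:
  10.0.0.0/8 (10.0.0.0 - 10.255.255.255)
  172.16.0.0/12 (172.16.0.0 - 172.31.255.255)
  192.168.0.0/16 (192.168.0.0 - 192.168.255.255)
Private (in 10.0.0.0/8)


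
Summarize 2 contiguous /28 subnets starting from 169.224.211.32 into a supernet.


Original prefix: /28
Number of subnets: 2 = 2^1
New prefix = 28 - 1 = 27
Supernet: 169.224.211.32/27


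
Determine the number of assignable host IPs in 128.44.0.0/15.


Host bits = 32 - 15 = 17
Total addresses = 2^17 = 131072
Usable = total - 2 (network and broadcast)
Usable hosts: 131070


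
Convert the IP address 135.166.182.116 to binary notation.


135 = 10000111
166 = 10100110
182 = 10110110
116 = 01110100
Binary: 10000111.10100110.10110110.01110100


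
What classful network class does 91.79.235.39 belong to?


First octet: 91
Binary: 01011011
0xxxxxxx -> Class A (1-126)
Class A, default mask 255.0.0.0 (/8)


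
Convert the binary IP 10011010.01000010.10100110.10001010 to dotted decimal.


10011010 = 154
01000010 = 66
10100110 = 166
10001010 = 138
IP: 154.66.166.138


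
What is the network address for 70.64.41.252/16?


IP:   01000110.01000000.00101001.11111100
Mask: 11111111.11111111.00000000.00000000
AND operation:
Net:  01000110.01000000.00000000.00000000
Network: 70.64.0.0/16


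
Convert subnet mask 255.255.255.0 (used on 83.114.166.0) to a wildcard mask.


Subnet mask: 255.255.255.0
Wildcard = 255.255.255.255 - subnet mask
255 - 255 = 0
255 - 255 = 0
255 - 255 = 0
255 - 0 = 255
Wildcard: 0.0.0.255


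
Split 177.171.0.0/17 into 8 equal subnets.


New prefix = 17 + 3 = 20
Each subnet has 4096 addresses
  177.171.0.0/20
  177.171.16.0/20
  177.171.32.0/20
  177.171.48.0/20
  177.171.64.0/20
  177.171.80.0/20
  177.171.96.0/20
  177.171.112.0/20
Subnets: 177.171.0.0/20, 177.171.16.0/20, 177.171.32.0/20, 177.171.48.0/20, 177.171.64.0/20, 177.171.80.0/20, 177.171.96.0/20, 177.171.112.0/20


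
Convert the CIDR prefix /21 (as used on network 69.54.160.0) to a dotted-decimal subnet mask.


/21 means 21 network bits, 11 host bits
Binary: 11111111111111111111100000000000
Mask: 255.255.248.0


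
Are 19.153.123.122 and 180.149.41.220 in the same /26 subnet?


Mask: 255.255.255.192
19.153.123.122 AND mask = 19.153.123.64
180.149.41.220 AND mask = 180.149.41.192
No, different subnets (19.153.123.64 vs 180.149.41.192)


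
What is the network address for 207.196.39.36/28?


IP:   11001111.11000100.00100111.00100100
Mask: 11111111.11111111.11111111.11110000
AND operation:
Net:  11001111.11000100.00100111.00100000
Network: 207.196.39.32/28


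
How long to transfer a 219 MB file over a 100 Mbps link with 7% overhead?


Effective throughput = 100 * (1 - 7/100) = 93 Mbps
File size in Mb = 219 * 8 = 1752 Mb
Time = 1752 / 93
Time = 18.8387 seconds


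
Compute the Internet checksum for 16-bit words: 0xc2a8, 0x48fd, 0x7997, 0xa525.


Sum all words (with carry folding):
+ 0xc2a8 = 0xc2a8
+ 0x48fd = 0x0ba6
+ 0x7997 = 0x853d
+ 0xa525 = 0x2a63
One's complement: ~0x2a63
Checksum = 0xd59c


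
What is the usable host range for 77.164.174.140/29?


Network: 77.164.174.136
Broadcast: 77.164.174.143
First usable = network + 1
Last usable = broadcast - 1
Range: 77.164.174.137 to 77.164.174.142


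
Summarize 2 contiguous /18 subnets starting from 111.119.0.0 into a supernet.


Original prefix: /18
Number of subnets: 2 = 2^1
New prefix = 18 - 1 = 17
Supernet: 111.119.0.0/17


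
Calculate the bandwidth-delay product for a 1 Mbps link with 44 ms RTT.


BDP = bandwidth * RTT
= 1 Mbps * 44 ms
= 1 * 1e6 * 44 / 1000 bits
= 44000 bits
= 5500 bytes
= 5.3711 KB
BDP = 44000 bits (5500 bytes)


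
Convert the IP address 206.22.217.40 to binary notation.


206 = 11001110
22 = 00010110
217 = 11011001
40 = 00101000
Binary: 11001110.00010110.11011001.00101000


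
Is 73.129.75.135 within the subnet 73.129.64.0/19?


Subnet network: 73.129.64.0
Test IP AND mask: 73.129.64.0
Yes, 73.129.75.135 is in 73.129.64.0/19


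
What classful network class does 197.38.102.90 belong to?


First octet: 197
Binary: 11000101
110xxxxx -> Class C (192-223)
Class C, default mask 255.255.255.0 (/24)


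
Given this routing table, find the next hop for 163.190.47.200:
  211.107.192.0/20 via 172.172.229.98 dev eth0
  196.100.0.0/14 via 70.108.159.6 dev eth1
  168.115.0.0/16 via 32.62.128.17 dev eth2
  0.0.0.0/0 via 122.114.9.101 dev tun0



Longest prefix match for 163.190.47.200:
  /20 211.107.192.0: no
  /14 196.100.0.0: no
  /16 168.115.0.0: no
  /0 0.0.0.0: MATCH
Selected: next-hop 122.114.9.101 via tun0 (matched /0)


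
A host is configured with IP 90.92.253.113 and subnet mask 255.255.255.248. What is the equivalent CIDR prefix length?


Binary: 11111111.11111111.11111111.11111000
Count leading 1s
Prefix: /29


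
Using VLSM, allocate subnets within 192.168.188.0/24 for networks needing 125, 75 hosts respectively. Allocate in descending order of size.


125 hosts -> /25 (126 usable): 192.168.188.0/25
75 hosts -> /25 (126 usable): 192.168.188.128/25
Allocation: 192.168.188.0/25 (125 hosts, 126 usable); 192.168.188.128/25 (75 hosts, 126 usable)


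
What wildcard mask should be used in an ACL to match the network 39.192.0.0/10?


Subnet mask: 255.192.0.0
Wildcard = 255.255.255.255 - subnet mask
255 - 255 = 0
255 - 192 = 63
255 - 0 = 255
255 - 0 = 255
Wildcard: 0.63.255.255


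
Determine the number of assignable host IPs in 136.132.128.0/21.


Host bits = 32 - 21 = 11
Total addresses = 2^11 = 2048
Usable = total - 2 (network and broadcast)
Usable hosts: 2046


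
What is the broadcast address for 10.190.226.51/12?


Network: 10.176.0.0/12
Host bits = 20
Set all host bits to 1:
Broadcast: 10.191.255.255


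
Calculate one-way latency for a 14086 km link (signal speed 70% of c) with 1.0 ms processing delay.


Speed = 0.7 * 3e5 km/s = 210000 km/s
Propagation delay = 14086 / 210000 = 0.0671 s = 67.0762 ms
Processing delay = 1.0 ms
Total one-way latency = 68.0762 ms


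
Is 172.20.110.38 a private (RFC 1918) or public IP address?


RFC 1918 private ranges:
  10.0.0.0/8 (10.0.0.0 - 10.255.255.255)
  172.16.0.0/12 (172.16.0.0 - 172.31.255.255)
  192.168.0.0/16 (192.168.0.0 - 192.168.255.255)
Private (in 172.16.0.0/12)


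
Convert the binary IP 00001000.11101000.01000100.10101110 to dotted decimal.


00001000 = 8
11101000 = 232
01000100 = 68
10101110 = 174
IP: 8.232.68.174


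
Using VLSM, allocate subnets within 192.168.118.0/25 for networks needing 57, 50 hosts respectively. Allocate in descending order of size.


57 hosts -> /26 (62 usable): 192.168.118.0/26
50 hosts -> /26 (62 usable): 192.168.118.64/26
Allocation: 192.168.118.0/26 (57 hosts, 62 usable); 192.168.118.64/26 (50 hosts, 62 usable)


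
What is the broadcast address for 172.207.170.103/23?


Network: 172.207.170.0/23
Host bits = 9
Set all host bits to 1:
Broadcast: 172.207.171.255


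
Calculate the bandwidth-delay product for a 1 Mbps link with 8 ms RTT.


BDP = bandwidth * RTT
= 1 Mbps * 8 ms
= 1 * 1e6 * 8 / 1000 bits
= 8000 bits
= 1000 bytes
BDP = 8000 bits (1000 bytes)


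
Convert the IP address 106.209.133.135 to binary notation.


106 = 01101010
209 = 11010001
133 = 10000101
135 = 10000111
Binary: 01101010.11010001.10000101.10000111
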